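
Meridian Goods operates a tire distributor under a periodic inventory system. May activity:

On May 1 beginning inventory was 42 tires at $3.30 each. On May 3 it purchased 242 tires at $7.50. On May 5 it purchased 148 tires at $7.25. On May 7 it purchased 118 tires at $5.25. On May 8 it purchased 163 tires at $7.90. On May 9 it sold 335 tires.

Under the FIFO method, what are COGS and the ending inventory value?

May 9, 335 sold [FIFO — oldest first]: 42 @ $3.30 + 242 @ $7.50 + 51 @ $7.25 = $2,323.35
Ending inventory: 97 @ $7.25 + 118 @ $5.25 + 163 @ $7.90 = $2,610.45
Check: goods available $4,933.80 = COGS $2,323.35 + ending $2,610.45

COGS = $2,323.35; ending inventory = $2,610.45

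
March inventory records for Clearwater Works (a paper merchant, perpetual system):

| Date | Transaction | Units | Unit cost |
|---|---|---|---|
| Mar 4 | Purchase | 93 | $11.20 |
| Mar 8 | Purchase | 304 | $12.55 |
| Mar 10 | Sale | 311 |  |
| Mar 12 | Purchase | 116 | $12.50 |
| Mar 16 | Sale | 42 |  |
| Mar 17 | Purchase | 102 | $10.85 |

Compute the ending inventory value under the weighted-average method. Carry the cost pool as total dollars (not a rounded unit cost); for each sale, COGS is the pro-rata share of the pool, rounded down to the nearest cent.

Ending inventory = $3,088.57

After Mar 4: 93 on hand, pool $1,041.60 (≈ $11.2000 each)
After Mar 8: 397 on hand, pool $4,856.80 (≈ $12.2338 each)
Mar 10, sell 311: 311/397 × $4,856.80 → $3,804.69
After Mar 12: 202 on hand, pool $2,502.11 (≈ $12.3867 each)
Mar 16, sell 42: 42/202 × $2,502.11 → $520.24
After Mar 17: 262 on hand, pool $3,088.57 (≈ $11.7884 each)
Total COGS = $3,804.69 + $520.24 = $4,324.93
Ending inventory (cost pool remaining) = $3,088.57
Check: goods available $7,413.50 = COGS $4,324.93 + ending $3,088.57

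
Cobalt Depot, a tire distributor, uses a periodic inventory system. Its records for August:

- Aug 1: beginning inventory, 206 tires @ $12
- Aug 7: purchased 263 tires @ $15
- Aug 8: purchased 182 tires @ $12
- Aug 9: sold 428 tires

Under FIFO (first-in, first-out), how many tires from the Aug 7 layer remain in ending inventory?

Aug 9, 428 sold [FIFO — oldest first]: 206 @ $12 + 222 @ $15 = $5,802
Ending inventory: 41 @ $15 + 182 @ $12 = $2,799

41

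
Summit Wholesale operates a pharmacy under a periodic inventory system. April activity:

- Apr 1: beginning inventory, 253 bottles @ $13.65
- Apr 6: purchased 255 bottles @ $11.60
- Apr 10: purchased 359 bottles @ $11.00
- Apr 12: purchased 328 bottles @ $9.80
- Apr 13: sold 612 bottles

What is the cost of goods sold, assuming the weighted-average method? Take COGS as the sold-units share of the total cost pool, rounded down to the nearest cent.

COGS = $6,952.14

Apr 13, sell 612: 612/1195 × $13,574.85 → $6,952.14
Ending inventory (cost pool remaining) = $6,622.71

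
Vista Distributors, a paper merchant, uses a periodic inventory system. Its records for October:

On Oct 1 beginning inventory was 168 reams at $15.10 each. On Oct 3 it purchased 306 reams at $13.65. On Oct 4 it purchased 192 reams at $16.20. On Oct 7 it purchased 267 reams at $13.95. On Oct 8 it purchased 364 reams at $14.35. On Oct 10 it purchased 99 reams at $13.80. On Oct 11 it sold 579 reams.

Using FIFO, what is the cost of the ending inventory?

Oct 11, 579 sold [FIFO — oldest first]: 168 @ $15.10 + 306 @ $13.65 + 105 @ $16.20 = $8,414.70
Ending inventory: 87 @ $16.20 + 267 @ $13.95 + 364 @ $14.35 + 99 @ $13.80 = $11,723.65

Ending inventory = $11,723.65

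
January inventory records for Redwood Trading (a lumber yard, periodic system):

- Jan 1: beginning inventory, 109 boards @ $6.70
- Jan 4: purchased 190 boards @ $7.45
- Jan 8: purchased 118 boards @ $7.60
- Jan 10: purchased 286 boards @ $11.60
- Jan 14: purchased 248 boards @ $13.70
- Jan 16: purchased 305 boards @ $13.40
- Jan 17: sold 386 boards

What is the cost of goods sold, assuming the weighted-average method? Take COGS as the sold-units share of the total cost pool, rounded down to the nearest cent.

Jan 17, sell 386: 386/1256 × $13,844.80 → $4,254.85
Ending inventory (cost pool remaining) = $9,589.95
Check: goods available $13,844.80 = COGS $4,254.85 + ending $9,589.95

COGS = $4,254.85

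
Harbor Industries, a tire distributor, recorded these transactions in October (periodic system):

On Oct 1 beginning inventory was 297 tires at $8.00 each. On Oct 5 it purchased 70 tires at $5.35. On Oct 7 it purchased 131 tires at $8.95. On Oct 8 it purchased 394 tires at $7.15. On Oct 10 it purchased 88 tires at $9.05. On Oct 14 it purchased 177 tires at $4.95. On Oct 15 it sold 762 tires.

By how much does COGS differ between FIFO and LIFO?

$399.05

FIFO COGS: 297 @ $8.00 + 70 @ $5.35 + 131 @ $8.95 + 264 @ $7.15 = $5,810.55
LIFO COGS: 177 @ $4.95 + 88 @ $9.05 + 394 @ $7.15 + 103 @ $8.95 = $5,411.50
Difference = |$5,810.55 − $5,411.50| = $399.05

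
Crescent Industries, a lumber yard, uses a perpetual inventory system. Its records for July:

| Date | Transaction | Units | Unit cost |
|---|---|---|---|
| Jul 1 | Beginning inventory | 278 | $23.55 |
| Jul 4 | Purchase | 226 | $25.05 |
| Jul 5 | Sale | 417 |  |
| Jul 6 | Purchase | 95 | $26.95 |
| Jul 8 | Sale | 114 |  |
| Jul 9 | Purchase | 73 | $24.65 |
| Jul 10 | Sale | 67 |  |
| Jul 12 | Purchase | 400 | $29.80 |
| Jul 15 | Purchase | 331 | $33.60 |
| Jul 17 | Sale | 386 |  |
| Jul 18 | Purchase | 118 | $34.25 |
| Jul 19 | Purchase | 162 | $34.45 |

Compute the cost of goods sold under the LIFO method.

COGS = $27,579.20

Jul 5, 417 sold [LIFO — newest first]: 226 @ $25.05 + 191 @ $23.55 = $10,159.35
Jul 8, 114 sold [LIFO — newest first]: 95 @ $26.95 + 19 @ $23.55 = $3,007.70
Jul 10, 67 sold [LIFO — newest first]: 67 @ $24.65 = $1,651.55
Jul 17, 386 sold [LIFO — newest first]: 331 @ $33.60 + 55 @ $29.80 = $12,760.60
Total COGS = $10,159.35 + $3,007.70 + $1,651.55 + $12,760.60 = $27,579.20
Ending inventory: 68 @ $23.55 + 6 @ $24.65 + 345 @ $29.80 + 118 @ $34.25 + 162 @ $34.45 = $21,652.70
Check: goods available $49,231.90 = COGS $27,579.20 + ending $21,652.70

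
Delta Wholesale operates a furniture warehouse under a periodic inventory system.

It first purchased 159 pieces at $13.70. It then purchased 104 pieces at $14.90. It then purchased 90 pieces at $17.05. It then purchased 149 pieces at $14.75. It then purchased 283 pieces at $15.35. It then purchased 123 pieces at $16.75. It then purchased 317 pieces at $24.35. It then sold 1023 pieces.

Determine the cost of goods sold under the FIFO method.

Sale 1 (1023) [FIFO — oldest first]: 159 @ $13.70 + 104 @ $14.90 + 90 @ $17.05 + 149 @ $14.75 + 283 @ $15.35 + 123 @ $16.75 + 115 @ $24.35 = $16,664.70
Ending inventory: 202 @ $24.35 = $4,918.70
Check: goods available $21,583.40 = COGS $16,664.70 + ending $4,918.70

COGS = $16,664.70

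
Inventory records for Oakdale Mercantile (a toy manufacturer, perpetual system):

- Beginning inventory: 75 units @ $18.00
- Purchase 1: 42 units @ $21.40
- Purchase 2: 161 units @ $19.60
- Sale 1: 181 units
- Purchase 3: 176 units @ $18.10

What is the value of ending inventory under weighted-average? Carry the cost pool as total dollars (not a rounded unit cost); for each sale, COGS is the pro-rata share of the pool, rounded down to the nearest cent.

After Beginning: 75 on hand, pool $1,350.00 (≈ $18.0000 each)
After Purchase 1: 117 on hand, pool $2,248.80 (≈ $19.2205 each)
After Purchase 2: 278 on hand, pool $5,404.40 (≈ $19.4403 each)
Sale 1, sell 181: 181/278 × $5,404.40 → $3,518.69
After Purchase 3: 273 on hand, pool $5,071.31 (≈ $18.5762 each)
Ending inventory (cost pool remaining) = $5,071.31
Check: goods available $8,590.00 = COGS $3,518.69 + ending $5,071.31

Ending inventory = $5,071.31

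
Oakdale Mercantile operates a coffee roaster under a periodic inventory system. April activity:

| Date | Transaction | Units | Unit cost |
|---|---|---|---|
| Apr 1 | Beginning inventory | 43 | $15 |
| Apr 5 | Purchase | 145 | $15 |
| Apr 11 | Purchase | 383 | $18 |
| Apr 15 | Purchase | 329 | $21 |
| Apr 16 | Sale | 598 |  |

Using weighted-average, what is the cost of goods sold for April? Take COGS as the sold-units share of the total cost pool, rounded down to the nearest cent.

Apr 16, sell 598: 598/900 × $16,623.00 → $11,045.06
Ending inventory (cost pool remaining) = $5,577.94
Check: goods available $16,623.00 = COGS $11,045.06 + ending $5,577.94

COGS = $11,045.06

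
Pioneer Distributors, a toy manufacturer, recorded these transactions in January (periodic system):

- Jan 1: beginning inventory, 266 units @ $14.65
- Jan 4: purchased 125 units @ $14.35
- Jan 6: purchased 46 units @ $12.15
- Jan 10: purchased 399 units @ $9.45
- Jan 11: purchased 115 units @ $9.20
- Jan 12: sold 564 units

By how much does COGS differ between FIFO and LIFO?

$2,004.85

FIFO COGS: 266 @ $14.65 + 125 @ $14.35 + 46 @ $12.15 + 127 @ $9.45 = $7,449.70
LIFO COGS: 115 @ $9.20 + 399 @ $9.45 + 46 @ $12.15 + 4 @ $14.35 = $5,444.85
Difference = |$7,449.70 − $5,444.85| = $2,004.85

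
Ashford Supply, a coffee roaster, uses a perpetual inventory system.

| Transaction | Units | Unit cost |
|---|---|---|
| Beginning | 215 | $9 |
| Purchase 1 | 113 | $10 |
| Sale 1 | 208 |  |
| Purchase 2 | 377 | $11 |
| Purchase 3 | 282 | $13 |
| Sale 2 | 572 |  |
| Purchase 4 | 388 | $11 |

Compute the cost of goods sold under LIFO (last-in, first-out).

COGS = $8,841

Sale 1 (208) [LIFO — newest first]: 113 @ $10 + 95 @ $9 = $1,985
Sale 2 (572) [LIFO — newest first]: 282 @ $13 + 290 @ $11 = $6,856
Total COGS = $1,985 + $6,856 = $8,841
Ending inventory: 120 @ $9 + 87 @ $11 + 388 @ $11 = $6,305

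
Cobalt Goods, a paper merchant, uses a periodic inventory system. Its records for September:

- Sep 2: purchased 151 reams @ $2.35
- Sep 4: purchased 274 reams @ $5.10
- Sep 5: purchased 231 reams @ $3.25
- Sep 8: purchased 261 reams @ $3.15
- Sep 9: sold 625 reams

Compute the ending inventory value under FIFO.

Ending inventory = $922.90

Sep 9, 625 sold [FIFO — oldest first]: 151 @ $2.35 + 274 @ $5.10 + 200 @ $3.25 = $2,402.25
Ending inventory: 31 @ $3.25 + 261 @ $3.15 = $922.90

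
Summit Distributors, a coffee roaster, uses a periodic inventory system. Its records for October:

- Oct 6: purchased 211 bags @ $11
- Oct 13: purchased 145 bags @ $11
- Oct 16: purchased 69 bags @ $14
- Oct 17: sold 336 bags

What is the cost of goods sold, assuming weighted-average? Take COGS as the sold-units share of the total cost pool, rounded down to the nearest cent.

COGS = $3,859.65

Oct 17, sell 336: 336/425 × $4,882.00 → $3,859.65
Ending inventory (cost pool remaining) = $1,022.35
Check: goods available $4,882.00 = COGS $3,859.65 + ending $1,022.35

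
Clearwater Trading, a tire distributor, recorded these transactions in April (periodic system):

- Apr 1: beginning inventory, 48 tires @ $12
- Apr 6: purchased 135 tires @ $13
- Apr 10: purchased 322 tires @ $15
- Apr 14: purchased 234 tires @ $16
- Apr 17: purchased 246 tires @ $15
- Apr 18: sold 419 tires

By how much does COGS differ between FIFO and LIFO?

FIFO COGS: 48 @ $12 + 135 @ $13 + 236 @ $15 = $5,871
LIFO COGS: 246 @ $15 + 173 @ $16 = $6,458
Difference = |$5,871 − $6,458| = $587

$587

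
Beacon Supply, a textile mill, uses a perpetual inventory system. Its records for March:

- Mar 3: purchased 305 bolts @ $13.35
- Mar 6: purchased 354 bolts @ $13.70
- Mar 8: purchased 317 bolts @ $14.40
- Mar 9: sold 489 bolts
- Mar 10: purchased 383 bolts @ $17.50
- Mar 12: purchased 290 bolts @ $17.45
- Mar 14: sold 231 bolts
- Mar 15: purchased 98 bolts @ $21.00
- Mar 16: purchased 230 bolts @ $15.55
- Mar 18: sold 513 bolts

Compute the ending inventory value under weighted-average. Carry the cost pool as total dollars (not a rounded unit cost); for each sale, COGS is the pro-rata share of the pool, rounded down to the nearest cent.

After Mar 3: 305 on hand, pool $4,071.75 (≈ $13.3500 each)
After Mar 6: 659 on hand, pool $8,921.55 (≈ $13.5380 each)
After Mar 8: 976 on hand, pool $13,486.35 (≈ $13.8180 each)
Mar 9, sell 489: 489/976 × $13,486.35 → $6,756.99
After Mar 10: 870 on hand, pool $13,431.86 (≈ $15.4389 each)
After Mar 12: 1160 on hand, pool $18,492.36 (≈ $15.9417 each)
Mar 14, sell 231: 231/1160 × $18,492.36 → $3,682.53
After Mar 15: 1027 on hand, pool $16,867.83 (≈ $16.4244 each)
After Mar 16: 1257 on hand, pool $20,444.33 (≈ $16.2644 each)
Mar 18, sell 513: 513/1257 × $20,444.33 → $8,343.62
Total COGS = $6,756.99 + $3,682.53 + $8,343.62 = $18,783.14
Ending inventory (cost pool remaining) = $12,100.71

Ending inventory = $12,100.71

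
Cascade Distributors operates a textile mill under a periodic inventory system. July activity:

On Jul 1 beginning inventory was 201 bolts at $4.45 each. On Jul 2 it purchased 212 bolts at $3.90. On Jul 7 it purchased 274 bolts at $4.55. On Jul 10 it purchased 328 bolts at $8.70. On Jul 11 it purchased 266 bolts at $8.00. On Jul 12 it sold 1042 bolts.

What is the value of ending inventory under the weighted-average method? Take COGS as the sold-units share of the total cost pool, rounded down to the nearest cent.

Jul 12, sell 1042: 1042/1281 × $7,949.55 → $6,466.37
Ending inventory (cost pool remaining) = $1,483.18

Ending inventory = $1,483.18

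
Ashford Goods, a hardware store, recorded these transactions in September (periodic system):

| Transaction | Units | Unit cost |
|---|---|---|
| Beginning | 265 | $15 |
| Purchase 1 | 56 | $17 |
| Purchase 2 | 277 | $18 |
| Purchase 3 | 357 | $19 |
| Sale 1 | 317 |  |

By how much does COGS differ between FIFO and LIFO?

$1,164

FIFO COGS: 265 @ $15 + 52 @ $17 = $4,859
LIFO COGS: 317 @ $19 = $6,023
Difference = |$4,859 − $6,023| = $1,164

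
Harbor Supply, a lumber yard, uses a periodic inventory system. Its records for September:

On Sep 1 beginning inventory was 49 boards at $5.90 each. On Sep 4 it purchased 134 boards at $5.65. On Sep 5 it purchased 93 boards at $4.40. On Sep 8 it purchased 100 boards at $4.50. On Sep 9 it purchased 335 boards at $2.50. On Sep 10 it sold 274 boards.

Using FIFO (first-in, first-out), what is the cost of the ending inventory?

Sep 10, 274 sold [FIFO — oldest first]: 49 @ $5.90 + 134 @ $5.65 + 91 @ $4.40 = $1,446.60
Ending inventory: 2 @ $4.40 + 100 @ $4.50 + 335 @ $2.50 = $1,296.30
Check: goods available $2,742.90 = COGS $1,446.60 + ending $1,296.30

Ending inventory = $1,296.30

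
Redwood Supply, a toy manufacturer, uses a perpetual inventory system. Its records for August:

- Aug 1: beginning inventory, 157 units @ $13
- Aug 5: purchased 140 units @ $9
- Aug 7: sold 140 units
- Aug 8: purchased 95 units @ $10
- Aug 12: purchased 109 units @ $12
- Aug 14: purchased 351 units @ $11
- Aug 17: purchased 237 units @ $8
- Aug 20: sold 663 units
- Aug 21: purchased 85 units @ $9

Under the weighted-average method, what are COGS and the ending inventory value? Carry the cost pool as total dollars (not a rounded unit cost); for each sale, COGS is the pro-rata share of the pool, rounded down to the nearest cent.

COGS = $8,374.63; ending inventory = $3,706.37

After Aug 1: 157 on hand, pool $2,041.00 (≈ $13.0000 each)
After Aug 5: 297 on hand, pool $3,301.00 (≈ $11.1145 each)
Aug 7, sell 140: 140/297 × $3,301.00 → $1,556.02
After Aug 8: 252 on hand, pool $2,694.98 (≈ $10.6944 each)
After Aug 12: 361 on hand, pool $4,002.98 (≈ $11.0886 each)
After Aug 14: 712 on hand, pool $7,863.98 (≈ $11.0449 each)
After Aug 17: 949 on hand, pool $9,759.98 (≈ $10.2845 each)
Aug 20, sell 663: 663/949 × $9,759.98 → $6,818.61
After Aug 21: 371 on hand, pool $3,706.37 (≈ $9.9902 each)
Total COGS = $1,556.02 + $6,818.61 = $8,374.63
Ending inventory (cost pool remaining) = $3,706.37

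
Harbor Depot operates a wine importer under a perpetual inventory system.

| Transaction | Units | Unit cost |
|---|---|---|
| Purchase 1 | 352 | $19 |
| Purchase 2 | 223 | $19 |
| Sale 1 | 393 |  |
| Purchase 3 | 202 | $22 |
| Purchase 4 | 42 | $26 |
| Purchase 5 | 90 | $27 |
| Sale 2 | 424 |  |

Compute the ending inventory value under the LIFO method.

Ending inventory = $1,748

Sale 1 (393) [LIFO — newest first]: 223 @ $19 + 170 @ $19 = $7,467
Sale 2 (424) [LIFO — newest first]: 90 @ $27 + 42 @ $26 + 202 @ $22 + 90 @ $19 = $9,676
Total COGS = $7,467 + $9,676 = $17,143
Ending inventory: 92 @ $19 = $1,748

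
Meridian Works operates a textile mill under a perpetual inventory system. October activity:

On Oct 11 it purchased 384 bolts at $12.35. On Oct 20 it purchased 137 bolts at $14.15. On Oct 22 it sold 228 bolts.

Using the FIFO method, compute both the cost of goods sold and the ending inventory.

COGS = $2,815.80; ending inventory = $3,865.15

Oct 22, 228 sold [FIFO — oldest first]: 228 @ $12.35 = $2,815.80
Ending inventory: 156 @ $12.35 + 137 @ $14.15 = $3,865.15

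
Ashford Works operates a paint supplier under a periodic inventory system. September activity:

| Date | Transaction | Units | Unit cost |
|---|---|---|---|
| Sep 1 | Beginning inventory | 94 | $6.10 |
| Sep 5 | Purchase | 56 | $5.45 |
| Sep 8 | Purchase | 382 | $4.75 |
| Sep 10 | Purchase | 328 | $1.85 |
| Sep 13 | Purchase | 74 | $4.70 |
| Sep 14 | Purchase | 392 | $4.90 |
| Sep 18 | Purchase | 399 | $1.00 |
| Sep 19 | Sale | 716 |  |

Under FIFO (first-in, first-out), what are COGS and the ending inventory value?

COGS = $3,033.50; ending inventory = $2,934.00

Sep 19, 716 sold [FIFO — oldest first]: 94 @ $6.10 + 56 @ $5.45 + 382 @ $4.75 + 184 @ $1.85 = $3,033.50
Ending inventory: 144 @ $1.85 + 74 @ $4.70 + 392 @ $4.90 + 399 @ $1.00 = $2,934.00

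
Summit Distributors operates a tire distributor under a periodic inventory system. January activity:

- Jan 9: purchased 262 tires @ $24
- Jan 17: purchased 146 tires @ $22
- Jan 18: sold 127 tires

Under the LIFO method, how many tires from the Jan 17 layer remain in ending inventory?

19

Jan 18, 127 sold [LIFO — newest first]: 127 @ $22 = $2,794
Ending inventory: 262 @ $24 + 19 @ $22 = $6,706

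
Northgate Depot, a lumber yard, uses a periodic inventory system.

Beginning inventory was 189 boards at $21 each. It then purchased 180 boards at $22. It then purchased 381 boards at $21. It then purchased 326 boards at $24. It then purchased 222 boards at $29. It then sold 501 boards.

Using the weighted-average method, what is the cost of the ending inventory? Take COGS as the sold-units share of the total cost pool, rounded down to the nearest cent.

Sale 1, sell 501: 501/1298 × $30,192.00 → $11,653.46
Ending inventory (cost pool remaining) = $18,538.54
Check: goods available $30,192.00 = COGS $11,653.46 + ending $18,538.54

Ending inventory = $18,538.54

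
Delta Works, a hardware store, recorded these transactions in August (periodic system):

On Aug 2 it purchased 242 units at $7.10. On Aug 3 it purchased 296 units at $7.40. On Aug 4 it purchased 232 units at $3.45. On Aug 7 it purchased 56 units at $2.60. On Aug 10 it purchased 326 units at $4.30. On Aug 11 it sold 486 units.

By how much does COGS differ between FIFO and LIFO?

FIFO COGS: 242 @ $7.10 + 244 @ $7.40 = $3,523.80
LIFO COGS: 326 @ $4.30 + 56 @ $2.60 + 104 @ $3.45 = $1,906.20
Difference = |$3,523.80 − $1,906.20| = $1,617.60

$1,617.60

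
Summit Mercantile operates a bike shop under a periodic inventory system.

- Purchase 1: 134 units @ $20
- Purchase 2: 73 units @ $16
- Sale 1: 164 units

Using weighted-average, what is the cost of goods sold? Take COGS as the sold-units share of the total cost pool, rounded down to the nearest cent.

COGS = $3,048.65

Sale 1, sell 164: 164/207 × $3,848.00 → $3,048.65
Ending inventory (cost pool remaining) = $799.35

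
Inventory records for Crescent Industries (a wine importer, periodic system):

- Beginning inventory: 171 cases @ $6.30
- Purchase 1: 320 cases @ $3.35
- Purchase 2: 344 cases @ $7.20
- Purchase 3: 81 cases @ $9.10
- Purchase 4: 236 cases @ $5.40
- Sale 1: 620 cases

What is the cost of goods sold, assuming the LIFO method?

COGS = $4,193.10

Sale 1 (620) [LIFO — newest first]: 236 @ $5.40 + 81 @ $9.10 + 303 @ $7.20 = $4,193.10
Ending inventory: 171 @ $6.30 + 320 @ $3.35 + 41 @ $7.20 = $2,444.50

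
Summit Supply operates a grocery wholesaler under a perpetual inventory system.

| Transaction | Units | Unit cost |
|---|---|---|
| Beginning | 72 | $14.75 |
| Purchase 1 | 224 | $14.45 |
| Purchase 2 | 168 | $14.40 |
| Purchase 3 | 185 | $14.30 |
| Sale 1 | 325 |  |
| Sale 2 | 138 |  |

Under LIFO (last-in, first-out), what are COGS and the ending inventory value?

Sale 1 (325) [LIFO — newest first]: 185 @ $14.30 + 140 @ $14.40 = $4,661.50
Sale 2 (138) [LIFO — newest first]: 28 @ $14.40 + 110 @ $14.45 = $1,992.70
Total COGS = $4,661.50 + $1,992.70 = $6,654.20
Ending inventory: 72 @ $14.75 + 114 @ $14.45 = $2,709.30

COGS = $6,654.20; ending inventory = $2,709.30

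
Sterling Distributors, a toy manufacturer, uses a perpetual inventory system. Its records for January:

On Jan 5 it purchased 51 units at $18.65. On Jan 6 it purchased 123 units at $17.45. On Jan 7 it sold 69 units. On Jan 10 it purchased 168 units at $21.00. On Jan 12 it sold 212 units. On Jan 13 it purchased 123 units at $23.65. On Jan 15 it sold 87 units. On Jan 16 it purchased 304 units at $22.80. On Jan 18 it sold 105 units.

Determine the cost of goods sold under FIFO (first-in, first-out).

COGS = $9,716.85

Jan 7, 69 sold [FIFO — oldest first]: 51 @ $18.65 + 18 @ $17.45 = $1,265.25
Jan 12, 212 sold [FIFO — oldest first]: 105 @ $17.45 + 107 @ $21.00 = $4,079.25
Jan 15, 87 sold [FIFO — oldest first]: 61 @ $21.00 + 26 @ $23.65 = $1,895.90
Jan 18, 105 sold [FIFO — oldest first]: 97 @ $23.65 + 8 @ $22.80 = $2,476.45
Total COGS = $1,265.25 + $4,079.25 + $1,895.90 + $2,476.45 = $9,716.85
Ending inventory: 296 @ $22.80 = $6,748.80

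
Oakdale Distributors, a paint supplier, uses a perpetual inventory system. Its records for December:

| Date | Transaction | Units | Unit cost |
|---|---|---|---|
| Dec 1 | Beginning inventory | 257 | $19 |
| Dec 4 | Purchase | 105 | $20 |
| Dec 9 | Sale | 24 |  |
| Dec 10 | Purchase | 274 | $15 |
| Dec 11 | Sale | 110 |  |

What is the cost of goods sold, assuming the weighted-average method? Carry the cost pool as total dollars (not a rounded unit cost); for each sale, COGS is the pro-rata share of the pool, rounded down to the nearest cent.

After Dec 1: 257 on hand, pool $4,883.00 (≈ $19.0000 each)
After Dec 4: 362 on hand, pool $6,983.00 (≈ $19.2901 each)
Dec 9, sell 24: 24/362 × $6,983.00 → $462.96
After Dec 10: 612 on hand, pool $10,630.04 (≈ $17.3693 each)
Dec 11, sell 110: 110/612 × $10,630.04 → $1,910.62
Total COGS = $462.96 + $1,910.62 = $2,373.58
Ending inventory (cost pool remaining) = $8,719.42

COGS = $2,373.58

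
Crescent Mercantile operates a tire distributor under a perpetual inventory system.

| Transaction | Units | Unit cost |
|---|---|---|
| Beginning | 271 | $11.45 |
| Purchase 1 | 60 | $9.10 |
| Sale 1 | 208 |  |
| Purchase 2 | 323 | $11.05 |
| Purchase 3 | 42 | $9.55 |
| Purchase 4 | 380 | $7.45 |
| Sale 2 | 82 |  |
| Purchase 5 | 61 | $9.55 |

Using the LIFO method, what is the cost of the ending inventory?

Ending inventory = $8,181.25

Sale 1 (208) [LIFO — newest first]: 60 @ $9.10 + 148 @ $11.45 = $2,240.60
Sale 2 (82) [LIFO — newest first]: 82 @ $7.45 = $610.90
Total COGS = $2,240.60 + $610.90 = $2,851.50
Ending inventory: 123 @ $11.45 + 323 @ $11.05 + 42 @ $9.55 + 298 @ $7.45 + 61 @ $9.55 = $8,181.25
Check: goods available $11,032.75 = COGS $2,851.50 + ending $8,181.25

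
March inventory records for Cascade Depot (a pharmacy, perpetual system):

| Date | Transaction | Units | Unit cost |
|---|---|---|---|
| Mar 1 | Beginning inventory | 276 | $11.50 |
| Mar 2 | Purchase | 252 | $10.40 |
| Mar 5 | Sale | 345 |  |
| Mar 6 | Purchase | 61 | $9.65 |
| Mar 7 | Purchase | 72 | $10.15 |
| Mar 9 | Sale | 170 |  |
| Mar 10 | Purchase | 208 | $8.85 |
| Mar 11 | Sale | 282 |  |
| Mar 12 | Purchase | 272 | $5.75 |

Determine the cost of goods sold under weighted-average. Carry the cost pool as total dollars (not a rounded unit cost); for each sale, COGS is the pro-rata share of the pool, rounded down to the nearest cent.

COGS = $8,267.92

After Mar 1: 276 on hand, pool $3,174.00 (≈ $11.5000 each)
After Mar 2: 528 on hand, pool $5,794.80 (≈ $10.9750 each)
Mar 5, sell 345: 345/528 × $5,794.80 → $3,786.37
After Mar 6: 244 on hand, pool $2,597.08 (≈ $10.6438 each)
After Mar 7: 316 on hand, pool $3,327.88 (≈ $10.5313 each)
Mar 9, sell 170: 170/316 × $3,327.88 → $1,790.31
After Mar 10: 354 on hand, pool $3,378.37 (≈ $9.5434 each)
Mar 11, sell 282: 282/354 × $3,378.37 → $2,691.24
After Mar 12: 344 on hand, pool $2,251.13 (≈ $6.5440 each)
Total COGS = $3,786.37 + $1,790.31 + $2,691.24 = $8,267.92
Ending inventory (cost pool remaining) = $2,251.13
Check: goods available $10,519.05 = COGS $8,267.92 + ending $2,251.13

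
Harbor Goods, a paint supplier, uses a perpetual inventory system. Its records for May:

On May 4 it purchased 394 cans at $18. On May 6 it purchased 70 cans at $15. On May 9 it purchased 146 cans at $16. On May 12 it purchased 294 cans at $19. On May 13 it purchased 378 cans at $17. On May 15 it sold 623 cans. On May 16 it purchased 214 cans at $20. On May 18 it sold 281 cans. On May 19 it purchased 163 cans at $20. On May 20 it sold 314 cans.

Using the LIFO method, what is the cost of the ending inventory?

Ending inventory = $7,797

May 15, 623 sold [LIFO — newest first]: 378 @ $17 + 245 @ $19 = $11,081
May 18, 281 sold [LIFO — newest first]: 214 @ $20 + 49 @ $19 + 18 @ $16 = $5,499
May 20, 314 sold [LIFO — newest first]: 163 @ $20 + 128 @ $16 + 23 @ $15 = $5,653
Total COGS = $11,081 + $5,499 + $5,653 = $22,233
Ending inventory: 394 @ $18 + 47 @ $15 = $7,797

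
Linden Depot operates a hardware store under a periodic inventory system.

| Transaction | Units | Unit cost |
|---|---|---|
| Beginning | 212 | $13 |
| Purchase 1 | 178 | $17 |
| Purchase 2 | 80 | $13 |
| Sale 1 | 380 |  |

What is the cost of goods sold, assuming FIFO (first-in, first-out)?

Sale 1 (380) [FIFO — oldest first]: 212 @ $13 + 168 @ $17 = $5,612
Ending inventory: 10 @ $17 + 80 @ $13 = $1,210

COGS = $5,612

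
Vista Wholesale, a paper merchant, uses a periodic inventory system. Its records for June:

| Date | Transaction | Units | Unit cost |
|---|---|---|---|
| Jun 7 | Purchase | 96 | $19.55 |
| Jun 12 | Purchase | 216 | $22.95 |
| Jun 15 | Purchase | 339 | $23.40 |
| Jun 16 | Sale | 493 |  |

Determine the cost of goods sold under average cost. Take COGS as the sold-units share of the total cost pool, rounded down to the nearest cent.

Jun 16, sell 493: 493/651 × $14,766.60 → $11,182.69
Ending inventory (cost pool remaining) = $3,583.91

COGS = $11,182.69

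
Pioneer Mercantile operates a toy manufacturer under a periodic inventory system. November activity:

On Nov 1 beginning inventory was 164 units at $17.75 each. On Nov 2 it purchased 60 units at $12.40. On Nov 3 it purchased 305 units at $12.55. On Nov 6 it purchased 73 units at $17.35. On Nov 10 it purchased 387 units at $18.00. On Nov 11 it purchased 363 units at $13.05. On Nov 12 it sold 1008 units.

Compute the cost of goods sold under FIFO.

Nov 12, 1008 sold [FIFO — oldest first]: 164 @ $17.75 + 60 @ $12.40 + 305 @ $12.55 + 73 @ $17.35 + 387 @ $18.00 + 19 @ $13.05 = $15,963.25
Ending inventory: 344 @ $13.05 = $4,489.20

COGS = $15,963.25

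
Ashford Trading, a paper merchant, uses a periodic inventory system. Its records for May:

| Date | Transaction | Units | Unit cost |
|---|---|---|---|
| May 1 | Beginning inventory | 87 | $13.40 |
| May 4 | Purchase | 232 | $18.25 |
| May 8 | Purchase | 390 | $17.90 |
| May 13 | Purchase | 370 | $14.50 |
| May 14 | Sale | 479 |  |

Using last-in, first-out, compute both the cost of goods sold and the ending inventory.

May 14, 479 sold [LIFO — newest first]: 370 @ $14.50 + 109 @ $17.90 = $7,316.10
Ending inventory: 87 @ $13.40 + 232 @ $18.25 + 281 @ $17.90 = $10,429.70

COGS = $7,316.10; ending inventory = $10,429.70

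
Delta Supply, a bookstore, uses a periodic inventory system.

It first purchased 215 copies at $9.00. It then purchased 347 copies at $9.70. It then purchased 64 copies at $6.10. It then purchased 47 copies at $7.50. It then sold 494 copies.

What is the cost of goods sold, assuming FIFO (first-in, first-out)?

COGS = $4,641.30

Sale 1 (494) [FIFO — oldest first]: 215 @ $9.00 + 279 @ $9.70 = $4,641.30
Ending inventory: 68 @ $9.70 + 64 @ $6.10 + 47 @ $7.50 = $1,402.50
Check: goods available $6,043.80 = COGS $4,641.30 + ending $1,402.50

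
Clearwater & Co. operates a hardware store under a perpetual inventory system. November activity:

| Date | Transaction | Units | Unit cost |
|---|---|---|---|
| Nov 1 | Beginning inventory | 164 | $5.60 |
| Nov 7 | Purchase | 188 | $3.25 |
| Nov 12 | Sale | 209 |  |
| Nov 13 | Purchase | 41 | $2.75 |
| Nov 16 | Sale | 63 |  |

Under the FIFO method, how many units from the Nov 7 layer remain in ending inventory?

80

Nov 12, 209 sold [FIFO — oldest first]: 164 @ $5.60 + 45 @ $3.25 = $1,064.65
Nov 16, 63 sold [FIFO — oldest first]: 63 @ $3.25 = $204.75
Total COGS = $1,064.65 + $204.75 = $1,269.40
Ending inventory: 80 @ $3.25 + 41 @ $2.75 = $372.75
Check: goods available $1,642.15 = COGS $1,269.40 + ending $372.75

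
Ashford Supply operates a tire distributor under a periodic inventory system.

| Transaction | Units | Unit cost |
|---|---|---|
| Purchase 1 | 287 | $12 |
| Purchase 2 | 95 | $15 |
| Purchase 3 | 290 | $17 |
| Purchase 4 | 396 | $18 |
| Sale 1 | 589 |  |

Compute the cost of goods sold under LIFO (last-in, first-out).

Sale 1 (589) [LIFO — newest first]: 396 @ $18 + 193 @ $17 = $10,409
Ending inventory: 287 @ $12 + 95 @ $15 + 97 @ $17 = $6,518

COGS = $10,409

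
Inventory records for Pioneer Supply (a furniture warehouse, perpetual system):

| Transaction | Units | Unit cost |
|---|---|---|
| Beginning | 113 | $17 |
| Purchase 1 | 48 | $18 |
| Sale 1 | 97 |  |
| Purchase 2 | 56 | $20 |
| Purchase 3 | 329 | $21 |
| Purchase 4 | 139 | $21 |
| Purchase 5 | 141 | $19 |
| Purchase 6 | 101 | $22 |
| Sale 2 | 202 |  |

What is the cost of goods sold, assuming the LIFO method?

Sale 1 (97) [LIFO — newest first]: 48 @ $18 + 49 @ $17 = $1,697
Sale 2 (202) [LIFO — newest first]: 101 @ $22 + 101 @ $19 = $4,141
Total COGS = $1,697 + $4,141 = $5,838
Ending inventory: 64 @ $17 + 56 @ $20 + 329 @ $21 + 139 @ $21 + 40 @ $19 = $12,796
Check: goods available $18,634 = COGS $5,838 + ending $12,796

COGS = $5,838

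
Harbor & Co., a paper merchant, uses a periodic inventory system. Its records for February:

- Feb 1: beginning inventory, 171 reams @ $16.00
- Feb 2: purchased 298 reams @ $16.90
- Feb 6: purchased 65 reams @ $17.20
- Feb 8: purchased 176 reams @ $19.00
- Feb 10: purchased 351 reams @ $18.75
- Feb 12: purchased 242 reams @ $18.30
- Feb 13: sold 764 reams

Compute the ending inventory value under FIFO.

Ending inventory = $9,997.35

Feb 13, 764 sold [FIFO — oldest first]: 171 @ $16.00 + 298 @ $16.90 + 65 @ $17.20 + 176 @ $19.00 + 54 @ $18.75 = $13,246.70
Ending inventory: 297 @ $18.75 + 242 @ $18.30 = $9,997.35
Check: goods available $23,244.05 = COGS $13,246.70 + ending $9,997.35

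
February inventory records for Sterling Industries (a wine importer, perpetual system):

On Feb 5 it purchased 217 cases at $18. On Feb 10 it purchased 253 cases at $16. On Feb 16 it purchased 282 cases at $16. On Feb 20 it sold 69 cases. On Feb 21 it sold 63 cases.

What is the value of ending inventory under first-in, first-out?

Ending inventory = $10,090

Feb 20, 69 sold [FIFO — oldest first]: 69 @ $18 = $1,242
Feb 21, 63 sold [FIFO — oldest first]: 63 @ $18 = $1,134
Total COGS = $1,242 + $1,134 = $2,376
Ending inventory: 85 @ $18 + 253 @ $16 + 282 @ $16 = $10,090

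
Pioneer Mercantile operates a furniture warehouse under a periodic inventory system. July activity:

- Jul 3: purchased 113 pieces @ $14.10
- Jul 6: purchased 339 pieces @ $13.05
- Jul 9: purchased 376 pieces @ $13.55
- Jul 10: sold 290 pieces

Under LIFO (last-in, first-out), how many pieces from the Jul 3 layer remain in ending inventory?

113

Jul 10, 290 sold [LIFO — newest first]: 290 @ $13.55 = $3,929.50
Ending inventory: 113 @ $14.10 + 339 @ $13.05 + 86 @ $13.55 = $7,182.55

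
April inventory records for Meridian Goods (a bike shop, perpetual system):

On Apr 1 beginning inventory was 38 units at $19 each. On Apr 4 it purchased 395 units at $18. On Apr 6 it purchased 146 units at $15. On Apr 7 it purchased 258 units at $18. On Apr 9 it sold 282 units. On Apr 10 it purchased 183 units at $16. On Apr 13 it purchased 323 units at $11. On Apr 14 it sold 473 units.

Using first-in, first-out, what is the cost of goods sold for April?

COGS = $13,190

Apr 9, 282 sold [FIFO — oldest first]: 38 @ $19 + 244 @ $18 = $5,114
Apr 14, 473 sold [FIFO — oldest first]: 151 @ $18 + 146 @ $15 + 176 @ $18 = $8,076
Total COGS = $5,114 + $8,076 = $13,190
Ending inventory: 82 @ $18 + 183 @ $16 + 323 @ $11 = $7,957
Check: goods available $21,147 = COGS $13,190 + ending $7,957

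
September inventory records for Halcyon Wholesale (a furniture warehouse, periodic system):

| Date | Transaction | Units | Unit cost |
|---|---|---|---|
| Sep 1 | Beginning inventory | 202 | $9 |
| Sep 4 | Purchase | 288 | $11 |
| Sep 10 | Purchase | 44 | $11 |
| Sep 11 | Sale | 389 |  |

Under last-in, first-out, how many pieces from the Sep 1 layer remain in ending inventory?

145

Sep 11, 389 sold [LIFO — newest first]: 44 @ $11 + 288 @ $11 + 57 @ $9 = $4,165
Ending inventory: 145 @ $9 = $1,305
Check: goods available $5,470 = COGS $4,165 + ending $1,305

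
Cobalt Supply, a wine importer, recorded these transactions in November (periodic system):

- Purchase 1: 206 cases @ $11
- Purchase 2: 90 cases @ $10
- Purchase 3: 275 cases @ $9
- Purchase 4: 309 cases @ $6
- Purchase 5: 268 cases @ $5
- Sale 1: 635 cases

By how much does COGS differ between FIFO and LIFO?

$2,309

FIFO COGS: 206 @ $11 + 90 @ $10 + 275 @ $9 + 64 @ $6 = $6,025
LIFO COGS: 268 @ $5 + 309 @ $6 + 58 @ $9 = $3,716
Difference = |$6,025 − $3,716| = $2,309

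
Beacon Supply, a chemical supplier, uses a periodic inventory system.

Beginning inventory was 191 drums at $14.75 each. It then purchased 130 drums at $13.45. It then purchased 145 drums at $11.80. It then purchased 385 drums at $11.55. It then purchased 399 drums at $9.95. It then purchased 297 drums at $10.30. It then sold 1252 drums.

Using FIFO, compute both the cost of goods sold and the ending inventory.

COGS = $14,714.15; ending inventory = $3,038.50

Sale 1 (1252) [FIFO — oldest first]: 191 @ $14.75 + 130 @ $13.45 + 145 @ $11.80 + 385 @ $11.55 + 399 @ $9.95 + 2 @ $10.30 = $14,714.15
Ending inventory: 295 @ $10.30 = $3,038.50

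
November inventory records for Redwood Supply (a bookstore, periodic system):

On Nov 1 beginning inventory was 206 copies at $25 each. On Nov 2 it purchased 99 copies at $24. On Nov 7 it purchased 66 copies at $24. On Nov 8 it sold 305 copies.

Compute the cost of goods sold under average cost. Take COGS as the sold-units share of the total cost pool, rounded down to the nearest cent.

COGS = $7,489.35

Nov 8, sell 305: 305/371 × $9,110.00 → $7,489.35
Ending inventory (cost pool remaining) = $1,620.65
Check: goods available $9,110.00 = COGS $7,489.35 + ending $1,620.65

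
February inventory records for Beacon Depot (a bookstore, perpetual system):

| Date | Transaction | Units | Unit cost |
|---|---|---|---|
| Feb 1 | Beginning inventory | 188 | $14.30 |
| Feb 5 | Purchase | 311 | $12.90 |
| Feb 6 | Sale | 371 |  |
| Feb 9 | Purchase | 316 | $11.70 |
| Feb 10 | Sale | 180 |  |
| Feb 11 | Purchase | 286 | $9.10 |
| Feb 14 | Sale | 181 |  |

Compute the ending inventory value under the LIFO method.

Feb 6, 371 sold [LIFO — newest first]: 311 @ $12.90 + 60 @ $14.30 = $4,869.90
Feb 10, 180 sold [LIFO — newest first]: 180 @ $11.70 = $2,106.00
Feb 14, 181 sold [LIFO — newest first]: 181 @ $9.10 = $1,647.10
Total COGS = $4,869.90 + $2,106.00 + $1,647.10 = $8,623.00
Ending inventory: 128 @ $14.30 + 136 @ $11.70 + 105 @ $9.10 = $4,377.10

Ending inventory = $4,377.10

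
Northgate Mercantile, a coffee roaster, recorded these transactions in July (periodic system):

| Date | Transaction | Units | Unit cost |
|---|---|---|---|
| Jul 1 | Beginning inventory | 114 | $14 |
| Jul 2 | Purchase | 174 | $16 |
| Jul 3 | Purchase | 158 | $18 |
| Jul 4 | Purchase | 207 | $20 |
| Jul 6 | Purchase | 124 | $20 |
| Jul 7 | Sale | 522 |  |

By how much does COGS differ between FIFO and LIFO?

$1,248

FIFO COGS: 114 @ $14 + 174 @ $16 + 158 @ $18 + 76 @ $20 = $8,744
LIFO COGS: 124 @ $20 + 207 @ $20 + 158 @ $18 + 33 @ $16 = $9,992
Difference = |$8,744 − $9,992| = $1,248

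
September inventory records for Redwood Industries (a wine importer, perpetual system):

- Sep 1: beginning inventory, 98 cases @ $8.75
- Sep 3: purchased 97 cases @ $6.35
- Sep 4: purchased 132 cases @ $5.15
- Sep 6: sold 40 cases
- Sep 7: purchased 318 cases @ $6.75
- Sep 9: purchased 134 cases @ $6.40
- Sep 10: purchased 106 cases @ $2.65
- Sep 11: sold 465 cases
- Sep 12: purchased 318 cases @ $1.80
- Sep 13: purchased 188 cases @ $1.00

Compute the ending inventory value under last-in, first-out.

Sep 6, 40 sold [LIFO — newest first]: 40 @ $5.15 = $206.00
Sep 11, 465 sold [LIFO — newest first]: 106 @ $2.65 + 134 @ $6.40 + 225 @ $6.75 = $2,657.25
Total COGS = $206.00 + $2,657.25 = $2,863.25
Ending inventory: 98 @ $8.75 + 97 @ $6.35 + 92 @ $5.15 + 93 @ $6.75 + 318 @ $1.80 + 188 @ $1.00 = $3,335.40

Ending inventory = $3,335.40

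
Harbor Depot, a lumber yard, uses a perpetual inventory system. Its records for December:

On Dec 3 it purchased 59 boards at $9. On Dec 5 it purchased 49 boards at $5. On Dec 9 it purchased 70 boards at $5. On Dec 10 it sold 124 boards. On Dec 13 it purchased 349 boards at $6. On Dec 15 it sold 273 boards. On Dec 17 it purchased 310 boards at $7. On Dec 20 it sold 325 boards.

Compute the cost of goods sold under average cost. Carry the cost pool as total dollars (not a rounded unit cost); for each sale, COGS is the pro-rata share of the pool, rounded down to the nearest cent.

After Dec 3: 59 on hand, pool $531.00 (≈ $9.0000 each)
After Dec 5: 108 on hand, pool $776.00 (≈ $7.1852 each)
After Dec 9: 178 on hand, pool $1,126.00 (≈ $6.3258 each)
Dec 10, sell 124: 124/178 × $1,126.00 → $784.40
After Dec 13: 403 on hand, pool $2,435.60 (≈ $6.0437 each)
Dec 15, sell 273: 273/403 × $2,435.60 → $1,649.92
After Dec 17: 440 on hand, pool $2,955.68 (≈ $6.7175 each)
Dec 20, sell 325: 325/440 × $2,955.68 → $2,183.17
Total COGS = $784.40 + $1,649.92 + $2,183.17 = $4,617.49
Ending inventory (cost pool remaining) = $772.51
Check: goods available $5,390.00 = COGS $4,617.49 + ending $772.51

COGS = $4,617.49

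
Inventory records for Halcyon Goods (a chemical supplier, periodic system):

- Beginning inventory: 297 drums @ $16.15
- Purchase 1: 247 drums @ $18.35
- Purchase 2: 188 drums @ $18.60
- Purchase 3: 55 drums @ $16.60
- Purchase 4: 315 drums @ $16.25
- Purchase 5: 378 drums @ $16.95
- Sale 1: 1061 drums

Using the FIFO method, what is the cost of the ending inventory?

Ending inventory = $7,073.35

Sale 1 (1061) [FIFO — oldest first]: 297 @ $16.15 + 247 @ $18.35 + 188 @ $18.60 + 55 @ $16.60 + 274 @ $16.25 = $18,191.30
Ending inventory: 41 @ $16.25 + 378 @ $16.95 = $7,073.35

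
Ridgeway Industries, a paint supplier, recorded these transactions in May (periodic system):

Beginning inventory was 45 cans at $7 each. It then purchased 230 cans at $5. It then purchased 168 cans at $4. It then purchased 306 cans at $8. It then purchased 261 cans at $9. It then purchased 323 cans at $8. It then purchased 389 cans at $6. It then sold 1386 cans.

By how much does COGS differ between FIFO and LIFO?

FIFO COGS: 45 @ $7 + 230 @ $5 + 168 @ $4 + 306 @ $8 + 261 @ $9 + 323 @ $8 + 53 @ $6 = $9,836
LIFO COGS: 389 @ $6 + 323 @ $8 + 261 @ $9 + 306 @ $8 + 107 @ $4 = $10,143
Difference = |$9,836 − $10,143| = $307

$307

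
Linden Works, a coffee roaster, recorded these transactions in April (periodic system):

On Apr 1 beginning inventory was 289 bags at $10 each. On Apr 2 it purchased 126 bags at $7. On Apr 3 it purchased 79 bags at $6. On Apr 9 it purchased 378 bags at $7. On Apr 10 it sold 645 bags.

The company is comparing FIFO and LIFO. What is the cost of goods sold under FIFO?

FIFO COGS: 289 @ $10 + 126 @ $7 + 79 @ $6 + 151 @ $7 = $5,303
LIFO COGS: 378 @ $7 + 79 @ $6 + 126 @ $7 + 62 @ $10 = $4,622

COGS = $5,303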